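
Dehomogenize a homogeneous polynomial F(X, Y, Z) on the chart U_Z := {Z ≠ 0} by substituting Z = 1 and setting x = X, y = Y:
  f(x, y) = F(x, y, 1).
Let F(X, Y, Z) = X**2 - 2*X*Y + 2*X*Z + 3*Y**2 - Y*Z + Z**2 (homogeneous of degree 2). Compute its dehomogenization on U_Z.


f(x, y) = x**2 - 2*x*y + 2*x + 3*y**2 - y + 1

On U_Z we set Z = 1. Each monomial c·X^i·Y^j·Z^k in F becomes c·x^i·y^j·1^k = c·x^i·y^j.
Substituting Z = 1: F(X, Y, 1) = x**2 - 2*x*y + 2*x + 3*y**2 - y + 1.
Note: deg(f) ≤ deg(F) = 2; strict inequality happens when F is divisible by Z (lost terms).


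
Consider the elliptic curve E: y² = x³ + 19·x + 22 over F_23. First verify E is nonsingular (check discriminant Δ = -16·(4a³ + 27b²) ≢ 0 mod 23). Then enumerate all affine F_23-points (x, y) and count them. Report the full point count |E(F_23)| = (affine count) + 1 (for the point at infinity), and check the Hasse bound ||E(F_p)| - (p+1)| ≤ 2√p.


Affine points = {(4, 1), (4, 22), (5, 9), (5, 14), (9, 5), (9, 18), (10, 4), (10, 19), (12, 0), (15, 5), (15, 18), (16, 11), (16, 12), (18, 3), (18, 20), (22, 5), (22, 18)}; affine count = 17; |E(F_23)| = 18.

Discriminant check: Δ ∝ 4a³ + 27b² = 4·19³ + 27·22² = 4·6859 + 27·484 ≡ 1 (mod 23). Nonzero ⇒ E is nonsingular.
For each x ∈ F_23, compute rhs = x³ + 19·x + 22 mod 23, then count y ∈ F_23 with y² ≡ rhs.
  x = 0: rhs = 22, matching y values: none (0 points).
  x = 1: rhs = 19, matching y values: none (0 points).
  x = 2: rhs = 22, matching y values: none (0 points).
  x = 3: rhs = 14, matching y values: none (0 points).
  x = 4: rhs = 1, matching y values: 1, 22 (2 points).
  x = 5: rhs = 12, matching y values: 9, 14 (2 points).
  x = 6: rhs = 7, matching y values: none (0 points).
  x = 7: rhs = 15, matching y values: none (0 points).
  x = 8: rhs = 19, matching y values: none (0 points).
  x = 9: rhs = 2, matching y values: 5, 18 (2 points).
  x = 10: rhs = 16, matching y values: 4, 19 (2 points).
  x = 11: rhs = 21, matching y values: none (0 points).
  x = 12: rhs = 0, matching y values: 0 (1 points).
  x = 13: rhs = 5, matching y values: none (0 points).
  x = 14: rhs = 19, matching y values: none (0 points).
  x = 15: rhs = 2, matching y values: 5, 18 (2 points).
  x = 16: rhs = 6, matching y values: 11, 12 (2 points).
  x = 17: rhs = 14, matching y values: none (0 points).
  x = 18: rhs = 9, matching y values: 3, 20 (2 points).
  x = 19: rhs = 20, matching y values: none (0 points).
  x = 20: rhs = 7, matching y values: none (0 points).
  x = 21: rhs = 22, matching y values: none (0 points).
  x = 22: rhs = 2, matching y values: 5, 18 (2 points).
Total affine count: 17.
Full point count |E(F_23)| = 17 + 1 = 18.
Hasse bound: |18 − (23+1)| = |-6| = 6 ≤ 2√23 ≈ 9.5917 ✓.


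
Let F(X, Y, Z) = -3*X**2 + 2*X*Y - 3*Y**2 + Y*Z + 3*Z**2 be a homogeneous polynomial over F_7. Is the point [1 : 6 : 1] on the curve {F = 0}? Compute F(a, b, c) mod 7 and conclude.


F(1,6,1) ≡ 1 (mod 7); P is NOT on the curve.

Evaluate F(1, 6, 1) term-by-term (mod 7).
  -3*X**2 ↦ -3·1·1·1 = -3
  2*X*Y ↦ 2·1·6·1 = 12
  -3*Y**2 ↦ -3·1·36·1 = -108
  Y*Z ↦ 1·1·6·1 = 6
  3*Z**2 ↦ 3·1·1·1 = 3
Sum: F(1, 6, 1) = (-3) + (12) + (-108) + (6) + (3) = -90.
Reducing mod 7: -90 ≡ 1 (mod 7).
Since F(a, b, c) ≡ 1 ≠ 0 (mod 7), P does NOT lie on the curve.


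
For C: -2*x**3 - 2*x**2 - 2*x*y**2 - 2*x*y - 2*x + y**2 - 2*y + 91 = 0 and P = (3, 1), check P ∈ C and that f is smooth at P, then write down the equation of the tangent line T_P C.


Tangent line at P: -72*x - 18*y + 234 = 0.

Step 1: f(3, 1) = 0, so P lies on C.
Step 2: partial derivatives
  f_x(x, y) = -6*x**2 - 4*x - 2*y**2 - 2*y - 2, f_y(x, y) = -4*x*y - 2*x + 2*y - 2.
  f_x(P) = -72, f_y(P) = -18 (gradient nonzero, so P is smooth).
Step 3: tangent line at P: -72·(x − 3) + -18·(y − 1) = 0.
Expanding: -72*x - 18*y + 234 = 0.


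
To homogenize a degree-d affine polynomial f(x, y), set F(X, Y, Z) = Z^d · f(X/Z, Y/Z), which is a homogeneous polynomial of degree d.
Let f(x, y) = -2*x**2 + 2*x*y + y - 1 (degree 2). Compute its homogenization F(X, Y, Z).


F(X, Y, Z) = -2*X**2 + 2*X*Y + Y*Z - Z**2

deg(f) = 2.
Substitute x = X/Z, y = Y/Z into f, then multiply by Z^2.
  monomial -2·x^2·y^0 ↦ -2·X^2·Y^0·Z^0.
  monomial 2·x^1·y^1 ↦ 2·X^1·Y^1·Z^0.
  monomial 1·x^0·y^1 ↦ 1·X^0·Y^1·Z^1.
  monomial -1·x^0·y^0 ↦ -1·X^0·Y^0·Z^2.
Collecting: F(X, Y, Z) = -2*X**2 + 2*X*Y + Y*Z - Z**2.


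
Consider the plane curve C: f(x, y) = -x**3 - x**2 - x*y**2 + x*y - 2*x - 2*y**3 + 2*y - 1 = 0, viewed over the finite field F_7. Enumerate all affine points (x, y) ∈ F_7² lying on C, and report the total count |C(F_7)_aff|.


Affine F_7-points: {(0, 3), (1, 6), (2, 3), (2, 4), (2, 6), (3, 5), (3, 6), (4, 3), (5, 0), (5, 1)}; count = 10.

For each of the 49 pairs (x, y) ∈ F_7², evaluate f(x, y) mod 7. Record the zeros.
  x = 0: [0↦6, 1↦6, 2↦1, 3↦0, 4↦5, 5↦4, 6↦6]  zeros at y ∈ {3}
  x = 1: [0↦2, 1↦2, 2↦2, 3↦4, 4↦3, 5↦1, 6↦0]  zeros at y ∈ {6}
  x = 2: [0↦4, 1↦4, 2↦2, 3↦0, 4↦0, 5↦4, 6↦0]  zeros at y ∈ {3, 4, 6}
  x = 3: [0↦6, 1↦6, 2↦2, 3↦3, 4↦4, 5↦0, 6↦0]  zeros at y ∈ {5, 6}
  x = 4: [0↦2, 1↦2, 2↦3, 3↦0, 4↦2, 5↦4, 6↦1]  zeros at y ∈ {3}
  x = 5: [0↦0, 1↦0, 2↦6, 3↦6, 4↦2, 5↦3, 6↦4]  zeros at y ∈ {0, 1}
  x = 6: [0↦1, 1↦1, 2↦5, 3↦1, 4↦5, 5↦5, 6↦3]  zeros at y ∈ ∅
Collecting zeros: affine points = {(0, 3), (1, 6), (2, 3), (2, 4), (2, 6), (3, 5), (3, 6), (4, 3), (5, 0), (5, 1)}.
Total count |C(F_7)_aff| = 10.


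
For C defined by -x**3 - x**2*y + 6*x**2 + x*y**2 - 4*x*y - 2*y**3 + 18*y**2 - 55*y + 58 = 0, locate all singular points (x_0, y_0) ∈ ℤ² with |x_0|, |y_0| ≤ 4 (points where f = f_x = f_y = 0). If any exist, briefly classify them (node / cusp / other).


Singular points: {(1, 3)}; classification: cusp.

Compute partial derivatives:
  f_x = -3*x**2 - 2*x*y + 12*x + y**2 - 4*y.
  f_y = -x**2 + 2*x*y - 4*x - 6*y**2 + 36*y - 55.
Scan x_0 ∈ {−4, ..., 4}. For each x_0, f_y(x_0, y) is a polynomial in y; find its integer roots y ∈ {−4, ..., 4}, then test f_x and f at those candidates.
  x = -4: f_y(-4, y) = -6*y**2 + 28*y - 55; no integer root y with |y| ≤ 4.
  x = -3: f_y(-3, y) = -6*y**2 + 30*y - 52; no integer root y with |y| ≤ 4.
  x = -2: f_y(-2, y) = -6*y**2 + 32*y - 51; no integer root y with |y| ≤ 4.
  x = -1: f_y(-1, y) = -6*y**2 + 34*y - 52; no integer root y with |y| ≤ 4.
  x = 0: f_y(0, y) = -6*y**2 + 36*y - 55; no integer root y with |y| ≤ 4.
  x = 1: f_y(1, y) = -6*y**2 + 38*y - 60; vanishes at y ∈ {3}. (1, 3): f_x = 0, f = 0 — SINGULAR.
  x = 2: f_y(2, y) = -6*y**2 + 40*y - 67; no integer root y with |y| ≤ 4.
  x = 3: f_y(3, y) = -6*y**2 + 42*y - 76; no integer root y with |y| ≤ 4.
  x = 4: f_y(4, y) = -6*y**2 + 44*y - 87; no integer root y with |y| ≤ 4.
Only singular point on the grid: (1, 3).
Classify: substitute x = 1 + u, y = 3 + v and expand: f = -u**3 - u**2*v + u*v**2 - 2*v**3 + v**2.
No constant or linear terms (consistent with a singular point). Quadratic part: v**2. Cubic part: -u**3 - u**2*v + u*v**2 - 2*v**3.
The quadratic part v**2 is a perfect square, so there is a single (double) tangent line v = 0, i.e. y = 3. Restricting the cubic part to that line (v = 0) leaves -u**3 ≠ 0, so f is not divisible by v and the branch is v² ≈ u**3 to lowest order — this is a cusp.
Classification: cusp.


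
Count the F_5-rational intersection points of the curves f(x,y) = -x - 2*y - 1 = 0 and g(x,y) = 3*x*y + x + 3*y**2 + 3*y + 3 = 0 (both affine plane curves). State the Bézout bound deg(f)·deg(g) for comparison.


Common zeros: ∅; count = 0; Bézout bound = 2.

deg(f) = 1, deg(g) = 2, so Bézout bound = 2.
Scan x ∈ F_5. For each x, list the y ∈ F_5 with f(x, y) ≡ 0 and those with g(x, y) ≡ 0 (mod 5); the common zeros in that column are the intersection.
  x = 0: f ≡ 0 at y ∈ {2}; g ≡ 0 at y ∈ ∅; common: ∅.
  x = 1: f ≡ 0 at y ∈ {4}; g ≡ 0 at y ∈ ∅; common: ∅.
  x = 2: f ≡ 0 at y ∈ {1}; g ≡ 0 at y ∈ {0, 2}; common: ∅.
  x = 3: f ≡ 0 at y ∈ {3}; g ≡ 0 at y ∈ ∅; common: ∅.
  x = 4: f ≡ 0 at y ∈ {0}; g ≡ 0 at y ∈ {1, 4}; common: ∅.
Collecting: common zeros = ∅, so the count is 0.
Comparison with the Bézout bound: 0 ≤ 2 = deg(f)·deg(g), as expected for curves with no common component (the affine F_5-count falls short of the bound because intersections may lie at infinity, over extension fields, or carry multiplicity).


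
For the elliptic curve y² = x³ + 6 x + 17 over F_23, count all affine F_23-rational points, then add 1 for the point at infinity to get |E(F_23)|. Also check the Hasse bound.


Affine points = {(1, 1), (1, 22), (3, 4), (3, 19), (4, 6), (4, 17), (6, 4), (6, 19), (8, 5), (8, 18), (9, 8), (9, 15), (12, 0), (14, 4), (14, 19), (15, 3), (15, 20), (16, 0), (17, 8), (17, 15), (18, 0), (20, 8), (20, 15)}; affine count = 23; |E(F_23)| = 24.

Discriminant check: Δ ∝ 4a³ + 27b² = 4·6³ + 27·17² = 4·216 + 27·289 ≡ 19 (mod 23). Nonzero ⇒ E is nonsingular.
For each x ∈ F_23, compute rhs = x³ + 6·x + 17 mod 23, then count y ∈ F_23 with y² ≡ rhs.
  x = 0: rhs = 17, matching y values: none (0 points).
  x = 1: rhs = 1, matching y values: 1, 22 (2 points).
  x = 2: rhs = 14, matching y values: none (0 points).
  x = 3: rhs = 16, matching y values: 4, 19 (2 points).
  x = 4: rhs = 13, matching y values: 6, 17 (2 points).
  x = 5: rhs = 11, matching y values: none (0 points).
  x = 6: rhs = 16, matching y values: 4, 19 (2 points).
  x = 7: rhs = 11, matching y values: none (0 points).
  x = 8: rhs = 2, matching y values: 5, 18 (2 points).
  x = 9: rhs = 18, matching y values: 8, 15 (2 points).
  x = 10: rhs = 19, matching y values: none (0 points).
  x = 11: rhs = 11, matching y values: none (0 points).
  x = 12: rhs = 0, matching y values: 0 (1 points).
  x = 13: rhs = 15, matching y values: none (0 points).
  x = 14: rhs = 16, matching y values: 4, 19 (2 points).
  x = 15: rhs = 9, matching y values: 3, 20 (2 points).
  x = 16: rhs = 0, matching y values: 0 (1 points).
  x = 17: rhs = 18, matching y values: 8, 15 (2 points).
  x = 18: rhs = 0, matching y values: 0 (1 points).
  x = 19: rhs = 21, matching y values: none (0 points).
  x = 20: rhs = 18, matching y values: 8, 15 (2 points).
  x = 21: rhs = 20, matching y values: none (0 points).
  x = 22: rhs = 10, matching y values: none (0 points).
Total affine count: 23.
Full point count |E(F_23)| = 23 + 1 = 24.
Hasse bound: |24 − (23+1)| = |0| = 0 ≤ 2√23 ≈ 9.5917 ✓.


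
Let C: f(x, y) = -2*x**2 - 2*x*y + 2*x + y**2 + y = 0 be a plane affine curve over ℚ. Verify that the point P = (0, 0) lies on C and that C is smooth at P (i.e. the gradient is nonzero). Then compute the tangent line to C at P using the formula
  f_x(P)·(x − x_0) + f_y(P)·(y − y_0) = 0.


Tangent line at P: 2*x + y = 0.

Step 1: f(0, 0) = 0, so P lies on C.
Step 2: partial derivatives
  f_x(x, y) = -4*x - 2*y + 2, f_y(x, y) = -2*x + 2*y + 1.
  f_x(P) = 2, f_y(P) = 1 (gradient nonzero, so P is smooth).
Step 3: tangent line at P: 2·(x − 0) + 1·(y − 0) = 0.
Expanding: 2*x + y = 0.


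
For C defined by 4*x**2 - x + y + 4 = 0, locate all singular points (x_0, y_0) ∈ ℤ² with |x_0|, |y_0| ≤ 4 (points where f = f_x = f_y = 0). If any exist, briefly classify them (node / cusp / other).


No singular points in the scanned grid; C is smooth there.

Compute partial derivatives:
  f_x = 8*x - 1.
  f_y = 1.
f_y = 1 is a nonzero constant, so f_y never vanishes: no point (x, y) can satisfy f = f_x = f_y = 0. In particular no (x, y) ∈ {−4, ..., 4}² is singular; the curve is smooth.


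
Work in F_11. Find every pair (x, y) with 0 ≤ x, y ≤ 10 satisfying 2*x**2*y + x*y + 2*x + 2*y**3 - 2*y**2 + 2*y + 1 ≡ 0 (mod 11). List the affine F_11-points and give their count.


Affine F_11-points: {(0, 8), (2, 3), (2, 10), (4, 10), (5, 0), (6, 4), (7, 4), (9, 8), (10, 3)}; count = 9.

For each of the 121 pairs (x, y) ∈ F_11², evaluate f(x, y) mod 11. Record the zeros.
  x = 0: [0↦1, 1↦3, 2↦2, 3↦10, 4↦6, 5↦2, 6↦10, 7↦9, 8↦0, 9↦6, 10↦6]  zeros at y ∈ {8}
  x = 1: [0↦3, 1↦8, 2↦10, 3↦10, 4↦9, 5↦8, 6↦8, 7↦10, 8↦4, 9↦2, 10↦5]  zeros at y ∈ ∅
  x = 2: [0↦5, 1↦6, 2↦4, 3↦0, 4↦6, 5↦1, 6↦8, 7↦6, 8↦7, 9↦1, 10↦0]  zeros at y ∈ {3, 10}
  x = 3: [0↦7, 1↦8, 2↦6, 3↦2, 4↦8, 5↦3, 6↦10, 7↦8, 8↦9, 9↦3, 10↦2]  zeros at y ∈ ∅
  x = 4: [0↦9, 1↦3, 2↦5, 3↦5, 4↦4, 5↦3, 6↦3, 7↦5, 8↦10, 9↦8, 10↦0]  zeros at y ∈ {10}
  x = 5: [0↦0, 1↦2, 2↦1, 3↦9, 4↦5, 5↦1, 6↦9, 7↦8, 8↦10, 9↦5, 10↦5]  zeros at y ∈ {0}
  x = 6: [0↦2, 1↦5, 2↦5, 3↦3, 4↦0, 5↦8, 6↦6, 7↦6, 8↦9, 9↦5, 10↦6]  zeros at y ∈ {4}
  x = 7: [0↦4, 1↦1, 2↦6, 3↦9, 4↦0, 5↦2, 6↦5, 7↦10, 8↦7, 9↦8, 10↦3]  zeros at y ∈ {4}
  x = 8: [0↦6, 1↦1, 2↦4, 3↦5, 4↦5, 5↦5, 6↦6, 7↦9, 8↦4, 9↦3, 10↦7]  zeros at y ∈ ∅
  x = 9: [0↦8, 1↦5, 2↦10, 3↦2, 4↦4, 5↦6, 6↦9, 7↦3, 8↦0, 9↦1, 10↦7]  zeros at y ∈ {8}
  x = 10: [0↦10, 1↦2, 2↦2, 3↦0, 4↦8, 5↦5, 6↦3, 7↦3, 8↦6, 9↦2, 10↦3]  zeros at y ∈ {3}
Collecting zeros: affine points = {(0, 8), (2, 3), (2, 10), (4, 10), (5, 0), (6, 4), (7, 4), (9, 8), (10, 3)}.
Total count |C(F_11)_aff| = 9.


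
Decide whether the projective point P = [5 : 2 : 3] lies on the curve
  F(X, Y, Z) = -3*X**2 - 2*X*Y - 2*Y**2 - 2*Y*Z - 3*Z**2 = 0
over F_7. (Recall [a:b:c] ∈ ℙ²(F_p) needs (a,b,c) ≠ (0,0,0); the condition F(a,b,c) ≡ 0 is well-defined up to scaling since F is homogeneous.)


F(5,2,3) ≡ 5 (mod 7); P is NOT on the curve.

Evaluate F(5, 2, 3) term-by-term (mod 7).
  -3*X**2 ↦ -3·25·1·1 = -75
  -2*X*Y ↦ -2·5·2·1 = -20
  -2*Y**2 ↦ -2·1·4·1 = -8
  -2*Y*Z ↦ -2·1·2·3 = -12
  -3*Z**2 ↦ -3·1·1·9 = -27
Sum: F(5, 2, 3) = (-75) + (-20) + (-8) + (-12) + (-27) = -142.
Reducing mod 7: -142 ≡ 5 (mod 7).
Since F(a, b, c) ≡ 5 ≠ 0 (mod 7), P does NOT lie on the curve.


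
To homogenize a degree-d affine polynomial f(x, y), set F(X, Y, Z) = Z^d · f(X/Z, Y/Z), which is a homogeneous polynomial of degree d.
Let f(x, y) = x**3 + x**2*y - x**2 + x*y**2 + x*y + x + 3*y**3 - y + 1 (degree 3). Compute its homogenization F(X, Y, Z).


F(X, Y, Z) = X**3 + X**2*Y - X**2*Z + X*Y**2 + X*Y*Z + X*Z**2 + 3*Y**3 - Y*Z**2 + Z**3

deg(f) = 3.
Substitute x = X/Z, y = Y/Z into f, then multiply by Z^3.
  monomial 1·x^3·y^0 ↦ 1·X^3·Y^0·Z^0.
  monomial 1·x^2·y^1 ↦ 1·X^2·Y^1·Z^0.
  monomial -1·x^2·y^0 ↦ -1·X^2·Y^0·Z^1.
  monomial 1·x^1·y^2 ↦ 1·X^1·Y^2·Z^0.
  monomial 1·x^1·y^1 ↦ 1·X^1·Y^1·Z^1.
  monomial 1·x^1·y^0 ↦ 1·X^1·Y^0·Z^2.
  monomial 3·x^0·y^3 ↦ 3·X^0·Y^3·Z^0.
  monomial -1·x^0·y^1 ↦ -1·X^0·Y^1·Z^2.
  monomial 1·x^0·y^0 ↦ 1·X^0·Y^0·Z^3.
Collecting: F(X, Y, Z) = X**3 + X**2*Y - X**2*Z + X*Y**2 + X*Y*Z + X*Z**2 + 3*Y**3 - Y*Z**2 + Z**3.


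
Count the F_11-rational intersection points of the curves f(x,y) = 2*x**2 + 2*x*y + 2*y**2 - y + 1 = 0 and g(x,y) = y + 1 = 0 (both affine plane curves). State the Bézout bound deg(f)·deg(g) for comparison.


Common zeros: {(5, 10), (7, 10)}; count = 2; Bézout bound = 2.

deg(f) = 2, deg(g) = 1, so Bézout bound = 2.
Scan x ∈ F_11. For each x, list the y ∈ F_11 with f(x, y) ≡ 0 and those with g(x, y) ≡ 0 (mod 11); the common zeros in that column are the intersection.
  x = 0: f ≡ 0 at y ∈ {8, 9}; g ≡ 0 at y ∈ {10}; common: ∅.
  x = 1: f ≡ 0 at y ∈ ∅; g ≡ 0 at y ∈ {10}; common: ∅.
  x = 2: f ≡ 0 at y ∈ {6, 9}; g ≡ 0 at y ∈ {10}; common: ∅.
  x = 3: f ≡ 0 at y ∈ {6, 8}; g ≡ 0 at y ∈ {10}; common: ∅.
  x = 4: f ≡ 0 at y ∈ {0, 2}; g ≡ 0 at y ∈ {10}; common: ∅.
  x = 5: f ≡ 0 at y ∈ {2, 10}; g ≡ 0 at y ∈ {10}; common: {10}.
  x = 6: f ≡ 0 at y ∈ ∅; g ≡ 0 at y ∈ {10}; common: ∅.
  x = 7: f ≡ 0 at y ∈ {0, 10}; g ≡ 0 at y ∈ {10}; common: {10}.
  x = 8: f ≡ 0 at y ∈ ∅; g ≡ 0 at y ∈ {10}; common: ∅.
  x = 9: f ≡ 0 at y ∈ ∅; g ≡ 0 at y ∈ {10}; common: ∅.
  x = 10: f ≡ 0 at y ∈ ∅; g ≡ 0 at y ∈ {10}; common: ∅.
Collecting: common zeros = {(5, 10), (7, 10)}, so the count is 2.
Comparison with the Bézout bound: 2 ≤ 2 = deg(f)·deg(g), as expected for curves with no common component (the bound is attained).


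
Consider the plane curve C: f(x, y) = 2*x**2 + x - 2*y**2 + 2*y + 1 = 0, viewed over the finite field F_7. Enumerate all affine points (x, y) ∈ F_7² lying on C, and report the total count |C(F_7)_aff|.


Affine F_7-points: {(1, 2), (1, 6), (2, 2), (2, 6), (5, 0), (5, 1)}; count = 6.

For each of the 49 pairs (x, y) ∈ F_7², evaluate f(x, y) mod 7. Record the zeros.
  x = 0: [0↦1, 1↦1, 2↦4, 3↦3, 4↦5, 5↦3, 6↦4]  zeros at y ∈ ∅
  x = 1: [0↦4, 1↦4, 2↦0, 3↦6, 4↦1, 5↦6, 6↦0]  zeros at y ∈ {2, 6}
  x = 2: [0↦4, 1↦4, 2↦0, 3↦6, 4↦1, 5↦6, 6↦0]  zeros at y ∈ {2, 6}
  x = 3: [0↦1, 1↦1, 2↦4, 3↦3, 4↦5, 5↦3, 6↦4]  zeros at y ∈ ∅
  x = 4: [0↦2, 1↦2, 2↦5, 3↦4, 4↦6, 5↦4, 6↦5]  zeros at y ∈ ∅
  x = 5: [0↦0, 1↦0, 2↦3, 3↦2, 4↦4, 5↦2, 6↦3]  zeros at y ∈ {0, 1}
  x = 6: [0↦2, 1↦2, 2↦5, 3↦4, 4↦6, 5↦4, 6↦5]  zeros at y ∈ ∅
Collecting zeros: affine points = {(1, 2), (1, 6), (2, 2), (2, 6), (5, 0), (5, 1)}.
Total count |C(F_7)_aff| = 6.


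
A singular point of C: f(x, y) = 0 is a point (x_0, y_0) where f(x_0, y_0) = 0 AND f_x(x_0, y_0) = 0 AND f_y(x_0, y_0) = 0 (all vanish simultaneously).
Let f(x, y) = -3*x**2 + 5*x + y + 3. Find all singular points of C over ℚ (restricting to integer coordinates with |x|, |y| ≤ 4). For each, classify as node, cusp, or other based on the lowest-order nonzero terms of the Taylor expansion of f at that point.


No singular points in the scanned grid; C is smooth there.

Compute partial derivatives:
  f_x = 5 - 6*x.
  f_y = 1.
f_y = 1 is a nonzero constant, so f_y never vanishes: no point (x, y) can satisfy f = f_x = f_y = 0. In particular no (x, y) ∈ {−4, ..., 4}² is singular; the curve is smooth.


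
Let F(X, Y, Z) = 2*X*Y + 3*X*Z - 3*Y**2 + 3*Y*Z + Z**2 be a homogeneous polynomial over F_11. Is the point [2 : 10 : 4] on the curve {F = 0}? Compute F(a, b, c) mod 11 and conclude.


F(2,10,4) ≡ 10 (mod 11); P is NOT on the curve.

Evaluate F(2, 10, 4) term-by-term (mod 11).
  2*X*Y ↦ 2·2·10·1 = 40
  3*X*Z ↦ 3·2·1·4 = 24
  -3*Y**2 ↦ -3·1·100·1 = -300
  3*Y*Z ↦ 3·1·10·4 = 120
  Z**2 ↦ 1·1·1·16 = 16
Sum: F(2, 10, 4) = (40) + (24) + (-300) + (120) + (16) = -100.
Reducing mod 11: -100 ≡ 10 (mod 11).
Since F(a, b, c) ≡ 10 ≠ 0 (mod 11), P does NOT lie on the curve.


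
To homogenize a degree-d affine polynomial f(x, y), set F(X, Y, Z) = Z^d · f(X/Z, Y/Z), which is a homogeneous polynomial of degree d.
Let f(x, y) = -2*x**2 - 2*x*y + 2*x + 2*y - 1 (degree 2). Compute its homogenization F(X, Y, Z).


F(X, Y, Z) = -2*X**2 - 2*X*Y + 2*X*Z + 2*Y*Z - Z**2

deg(f) = 2.
Substitute x = X/Z, y = Y/Z into f, then multiply by Z^2.
  monomial -2·x^2·y^0 ↦ -2·X^2·Y^0·Z^0.
  monomial -2·x^1·y^1 ↦ -2·X^1·Y^1·Z^0.
  monomial 2·x^1·y^0 ↦ 2·X^1·Y^0·Z^1.
  monomial 2·x^0·y^1 ↦ 2·X^0·Y^1·Z^1.
  monomial -1·x^0·y^0 ↦ -1·X^0·Y^0·Z^2.
Collecting: F(X, Y, Z) = -2*X**2 - 2*X*Y + 2*X*Z + 2*Y*Z - Z**2.


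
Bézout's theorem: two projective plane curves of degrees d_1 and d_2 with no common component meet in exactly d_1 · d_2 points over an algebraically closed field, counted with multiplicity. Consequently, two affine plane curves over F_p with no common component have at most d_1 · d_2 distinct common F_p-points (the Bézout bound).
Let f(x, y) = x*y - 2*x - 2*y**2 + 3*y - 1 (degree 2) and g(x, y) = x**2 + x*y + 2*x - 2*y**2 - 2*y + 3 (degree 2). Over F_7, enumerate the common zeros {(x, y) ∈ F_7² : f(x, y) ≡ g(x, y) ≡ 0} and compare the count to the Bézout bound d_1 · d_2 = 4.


Common zeros: ∅; count = 0; Bézout bound = 4.

deg(f) = 2, deg(g) = 2, so Bézout bound = 4.
Scan x ∈ F_7. For each x, list the y ∈ F_7 with f(x, y) ≡ 0 and those with g(x, y) ≡ 0 (mod 7); the common zeros in that column are the intersection.
  x = 0: f ≡ 0 at y ∈ {1, 4}; g ≡ 0 at y ∈ {3}; common: ∅.
  x = 1: f ≡ 0 at y ∈ ∅; g ≡ 0 at y ∈ {5}; common: ∅.
  x = 2: f ≡ 0 at y ∈ ∅; g ≡ 0 at y ∈ {3, 4}; common: ∅.
  x = 3: f ≡ 0 at y ∈ {0, 3}; g ≡ 0 at y ∈ ∅; common: ∅.
  x = 4: f ≡ 0 at y ∈ ∅; g ≡ 0 at y ∈ ∅; common: ∅.
  x = 5: f ≡ 0 at y ∈ {5, 6}; g ≡ 0 at y ∈ ∅; common: ∅.
  x = 6: f ≡ 0 at y ∈ ∅; g ≡ 0 at y ∈ {4, 5}; common: ∅.
Collecting: common zeros = ∅, so the count is 0.
Comparison with the Bézout bound: 0 ≤ 4 = deg(f)·deg(g), as expected for curves with no common component (the affine F_7-count falls short of the bound because intersections may lie at infinity, over extension fields, or carry multiplicity).


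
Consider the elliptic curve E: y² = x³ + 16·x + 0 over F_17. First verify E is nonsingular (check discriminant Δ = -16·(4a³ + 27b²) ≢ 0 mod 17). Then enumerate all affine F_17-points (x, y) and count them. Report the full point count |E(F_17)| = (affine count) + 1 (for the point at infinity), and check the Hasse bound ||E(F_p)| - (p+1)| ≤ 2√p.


Affine points = {(0, 0), (1, 0), (4, 3), (4, 14), (5, 1), (5, 16), (7, 8), (7, 9), (10, 2), (10, 15), (12, 4), (12, 13), (13, 5), (13, 12), (16, 0)}; affine count = 15; |E(F_17)| = 16.

Discriminant check: Δ ∝ 4a³ + 27b² = 4·16³ + 27·0² = 4·4096 + 27·0 ≡ 13 (mod 17). Nonzero ⇒ E is nonsingular.
For each x ∈ F_17, compute rhs = x³ + 16·x + 0 mod 17, then count y ∈ F_17 with y² ≡ rhs.
  x = 0: rhs = 0, matching y values: 0 (1 points).
  x = 1: rhs = 0, matching y values: 0 (1 points).
  x = 2: rhs = 6, matching y values: none (0 points).
  x = 3: rhs = 7, matching y values: none (0 points).
  x = 4: rhs = 9, matching y values: 3, 14 (2 points).
  x = 5: rhs = 1, matching y values: 1, 16 (2 points).
  x = 6: rhs = 6, matching y values: none (0 points).
  x = 7: rhs = 13, matching y values: 8, 9 (2 points).
  x = 8: rhs = 11, matching y values: none (0 points).
  x = 9: rhs = 6, matching y values: none (0 points).
  x = 10: rhs = 4, matching y values: 2, 15 (2 points).
  x = 11: rhs = 11, matching y values: none (0 points).
  x = 12: rhs = 16, matching y values: 4, 13 (2 points).
  x = 13: rhs = 8, matching y values: 5, 12 (2 points).
  x = 14: rhs = 10, matching y values: none (0 points).
  x = 15: rhs = 11, matching y values: none (0 points).
  x = 16: rhs = 0, matching y values: 0 (1 points).
Total affine count: 15.
Full point count |E(F_17)| = 15 + 1 = 16.
Hasse bound: |16 − (17+1)| = |-2| = 2 ≤ 2√17 ≈ 8.2462 ✓.


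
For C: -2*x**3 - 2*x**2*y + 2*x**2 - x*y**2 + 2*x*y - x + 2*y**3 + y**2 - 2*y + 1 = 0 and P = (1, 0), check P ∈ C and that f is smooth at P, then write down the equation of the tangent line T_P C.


Tangent line at P: -3*x - 2*y + 3 = 0.

Step 1: f(1, 0) = 0, so P lies on C.
Step 2: partial derivatives
  f_x(x, y) = -6*x**2 - 4*x*y + 4*x - y**2 + 2*y - 1, f_y(x, y) = -2*x**2 - 2*x*y + 2*x + 6*y**2 + 2*y - 2.
  f_x(P) = -3, f_y(P) = -2 (gradient nonzero, so P is smooth).
Step 3: tangent line at P: -3·(x − 1) + -2·(y − 0) = 0.
Expanding: -3*x - 2*y + 3 = 0.


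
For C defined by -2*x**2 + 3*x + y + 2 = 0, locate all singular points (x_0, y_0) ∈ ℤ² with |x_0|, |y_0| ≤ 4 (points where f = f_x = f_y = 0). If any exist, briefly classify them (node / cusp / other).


No singular points in the scanned grid; C is smooth there.

Compute partial derivatives:
  f_x = 3 - 4*x.
  f_y = 1.
f_y = 1 is a nonzero constant, so f_y never vanishes: no point (x, y) can satisfy f = f_x = f_y = 0. In particular no (x, y) ∈ {−4, ..., 4}² is singular; the curve is smooth.


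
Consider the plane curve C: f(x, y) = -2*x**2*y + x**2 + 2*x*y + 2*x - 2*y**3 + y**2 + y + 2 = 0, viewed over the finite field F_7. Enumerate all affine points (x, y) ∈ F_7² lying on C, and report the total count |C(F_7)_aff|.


Affine F_7-points: {(1, 6), (5, 4), (6, 6)}; count = 3.

For each of the 49 pairs (x, y) ∈ F_7², evaluate f(x, y) mod 7. Record the zeros.
  x = 0: [0↦2, 1↦2, 2↦6, 3↦2, 4↦6, 5↦6, 6↦4]  zeros at y ∈ ∅
  x = 1: [0↦5, 1↦5, 2↦2, 3↦5, 4↦2, 5↦2, 6↦0]  zeros at y ∈ {6}
  x = 2: [0↦3, 1↦6, 2↦6, 3↦5, 4↦5, 5↦1, 6↦2]  zeros at y ∈ ∅
  x = 3: [0↦3, 1↦5, 2↦4, 3↦2, 4↦1, 5↦3, 6↦3]  zeros at y ∈ ∅
  x = 4: [0↦5, 1↦2, 2↦3, 3↦3, 4↦4, 5↦1, 6↦3]  zeros at y ∈ ∅
  x = 5: [0↦2, 1↦4, 2↦3, 3↦1, 4↦0, 5↦2, 6↦2]  zeros at y ∈ {4}
  x = 6: [0↦1, 1↦4, 2↦4, 3↦3, 4↦3, 5↦6, 6↦0]  zeros at y ∈ {6}
Collecting zeros: affine points = {(1, 6), (5, 4), (6, 6)}.
Total count |C(F_7)_aff| = 3.


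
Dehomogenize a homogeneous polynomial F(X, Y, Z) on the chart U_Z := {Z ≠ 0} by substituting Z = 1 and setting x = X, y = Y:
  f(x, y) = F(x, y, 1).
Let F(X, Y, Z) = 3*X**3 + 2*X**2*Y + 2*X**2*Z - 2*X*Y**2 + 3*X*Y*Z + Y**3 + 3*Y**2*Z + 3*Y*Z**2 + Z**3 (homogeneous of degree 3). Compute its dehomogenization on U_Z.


f(x, y) = 3*x**3 + 2*x**2*y + 2*x**2 - 2*x*y**2 + 3*x*y + y**3 + 3*y**2 + 3*y + 1

On U_Z we set Z = 1. Each monomial c·X^i·Y^j·Z^k in F becomes c·x^i·y^j·1^k = c·x^i·y^j.
Substituting Z = 1: F(X, Y, 1) = 3*x**3 + 2*x**2*y + 2*x**2 - 2*x*y**2 + 3*x*y + y**3 + 3*y**2 + 3*y + 1.
Note: deg(f) ≤ deg(F) = 3; strict inequality happens when F is divisible by Z (lost terms).


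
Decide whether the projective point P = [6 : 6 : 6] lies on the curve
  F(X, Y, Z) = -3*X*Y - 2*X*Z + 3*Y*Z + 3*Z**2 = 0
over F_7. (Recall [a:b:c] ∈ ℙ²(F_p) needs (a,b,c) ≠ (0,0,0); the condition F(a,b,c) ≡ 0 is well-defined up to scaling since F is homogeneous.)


F(6,6,6) ≡ 1 (mod 7); P is NOT on the curve.

Evaluate F(6, 6, 6) term-by-term (mod 7).
  -3*X*Y ↦ -3·6·6·1 = -108
  -2*X*Z ↦ -2·6·1·6 = -72
  3*Y*Z ↦ 3·1·6·6 = 108
  3*Z**2 ↦ 3·1·1·36 = 108
Sum: F(6, 6, 6) = (-108) + (-72) + (108) + (108) = 36.
Reducing mod 7: 36 ≡ 1 (mod 7).
Since F(a, b, c) ≡ 1 ≠ 0 (mod 7), P does NOT lie on the curve.


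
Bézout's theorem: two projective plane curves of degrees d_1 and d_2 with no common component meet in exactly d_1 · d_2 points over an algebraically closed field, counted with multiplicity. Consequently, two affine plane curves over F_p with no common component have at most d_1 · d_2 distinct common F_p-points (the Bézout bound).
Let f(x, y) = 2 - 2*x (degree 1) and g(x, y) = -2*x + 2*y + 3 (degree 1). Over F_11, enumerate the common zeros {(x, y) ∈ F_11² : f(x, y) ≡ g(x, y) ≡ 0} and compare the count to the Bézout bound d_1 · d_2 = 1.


Common zeros: {(1, 5)}; count = 1; Bézout bound = 1.

deg(f) = 1, deg(g) = 1, so Bézout bound = 1.
Scan x ∈ F_11. For each x, list the y ∈ F_11 with f(x, y) ≡ 0 and those with g(x, y) ≡ 0 (mod 11); the common zeros in that column are the intersection.
  x = 0: f ≡ 0 at y ∈ ∅; g ≡ 0 at y ∈ {4}; common: ∅.
  x = 1: f ≡ 0 at y ∈ {0, 1, 2, 3, 4, 5, 6, 7, 8, 9, 10}; g ≡ 0 at y ∈ {5}; common: {5}.
  x = 2: f ≡ 0 at y ∈ ∅; g ≡ 0 at y ∈ {6}; common: ∅.
  x = 3: f ≡ 0 at y ∈ ∅; g ≡ 0 at y ∈ {7}; common: ∅.
  x = 4: f ≡ 0 at y ∈ ∅; g ≡ 0 at y ∈ {8}; common: ∅.
  x = 5: f ≡ 0 at y ∈ ∅; g ≡ 0 at y ∈ {9}; common: ∅.
  x = 6: f ≡ 0 at y ∈ ∅; g ≡ 0 at y ∈ {10}; common: ∅.
  x = 7: f ≡ 0 at y ∈ ∅; g ≡ 0 at y ∈ {0}; common: ∅.
  x = 8: f ≡ 0 at y ∈ ∅; g ≡ 0 at y ∈ {1}; common: ∅.
  x = 9: f ≡ 0 at y ∈ ∅; g ≡ 0 at y ∈ {2}; common: ∅.
  x = 10: f ≡ 0 at y ∈ ∅; g ≡ 0 at y ∈ {3}; common: ∅.
Collecting: common zeros = {(1, 5)}, so the count is 1.
Comparison with the Bézout bound: 1 ≤ 1 = deg(f)·deg(g), as expected for curves with no common component (the bound is attained).


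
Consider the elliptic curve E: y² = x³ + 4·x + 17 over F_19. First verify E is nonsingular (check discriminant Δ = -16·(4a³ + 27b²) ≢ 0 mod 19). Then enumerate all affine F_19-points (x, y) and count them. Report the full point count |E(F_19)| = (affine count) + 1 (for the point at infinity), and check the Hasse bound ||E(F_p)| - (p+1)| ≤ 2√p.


Affine points = {(0, 6), (0, 13), (11, 9), (11, 10), (12, 8), (12, 11), (13, 9), (13, 10), (14, 9), (14, 10), (16, 4), (16, 15), (17, 1), (17, 18)}; affine count = 14; |E(F_19)| = 15.

Discriminant check: Δ ∝ 4a³ + 27b² = 4·4³ + 27·17² = 4·64 + 27·289 ≡ 3 (mod 19). Nonzero ⇒ E is nonsingular.
For each x ∈ F_19, compute rhs = x³ + 4·x + 17 mod 19, then count y ∈ F_19 with y² ≡ rhs.
  x = 0: rhs = 17, matching y values: 6, 13 (2 points).
  x = 1: rhs = 3, matching y values: none (0 points).
  x = 2: rhs = 14, matching y values: none (0 points).
  x = 3: rhs = 18, matching y values: none (0 points).
  x = 4: rhs = 2, matching y values: none (0 points).
  x = 5: rhs = 10, matching y values: none (0 points).
  x = 6: rhs = 10, matching y values: none (0 points).
  x = 7: rhs = 8, matching y values: none (0 points).
  x = 8: rhs = 10, matching y values: none (0 points).
  x = 9: rhs = 3, matching y values: none (0 points).
  x = 10: rhs = 12, matching y values: none (0 points).
  x = 11: rhs = 5, matching y values: 9, 10 (2 points).
  x = 12: rhs = 7, matching y values: 8, 11 (2 points).
  x = 13: rhs = 5, matching y values: 9, 10 (2 points).
  x = 14: rhs = 5, matching y values: 9, 10 (2 points).
  x = 15: rhs = 13, matching y values: none (0 points).
  x = 16: rhs = 16, matching y values: 4, 15 (2 points).
  x = 17: rhs = 1, matching y values: 1, 18 (2 points).
  x = 18: rhs = 12, matching y values: none (0 points).
Total affine count: 14.
Full point count |E(F_19)| = 14 + 1 = 15.
Hasse bound: |15 − (19+1)| = |-5| = 5 ≤ 2√19 ≈ 8.7178 ✓.


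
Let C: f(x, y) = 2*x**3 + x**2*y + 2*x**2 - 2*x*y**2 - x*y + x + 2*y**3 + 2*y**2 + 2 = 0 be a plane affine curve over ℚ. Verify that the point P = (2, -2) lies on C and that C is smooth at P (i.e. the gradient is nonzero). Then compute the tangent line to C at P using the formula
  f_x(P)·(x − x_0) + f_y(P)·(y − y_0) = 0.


Tangent line at P: 19*x + 34*y + 30 = 0.

Step 1: f(2, -2) = 0, so P lies on C.
Step 2: partial derivatives
  f_x(x, y) = 6*x**2 + 2*x*y + 4*x - 2*y**2 - y + 1, f_y(x, y) = x**2 - 4*x*y - x + 6*y**2 + 4*y.
  f_x(P) = 19, f_y(P) = 34 (gradient nonzero, so P is smooth).
Step 3: tangent line at P: 19·(x − 2) + 34·(y − -2) = 0.
Expanding: 19*x + 34*y + 30 = 0.


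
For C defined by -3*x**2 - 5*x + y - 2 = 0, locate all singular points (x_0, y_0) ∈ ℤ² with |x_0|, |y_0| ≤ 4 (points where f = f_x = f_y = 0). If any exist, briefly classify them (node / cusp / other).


No singular points in the scanned grid; C is smooth there.

Compute partial derivatives:
  f_x = -6*x - 5.
  f_y = 1.
f_y = 1 is a nonzero constant, so f_y never vanishes: no point (x, y) can satisfy f = f_x = f_y = 0. In particular no (x, y) ∈ {−4, ..., 4}² is singular; the curve is smooth.


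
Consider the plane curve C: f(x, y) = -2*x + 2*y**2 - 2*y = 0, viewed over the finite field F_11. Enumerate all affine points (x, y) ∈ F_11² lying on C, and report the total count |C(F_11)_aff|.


Affine F_11-points: {(0, 0), (0, 1), (1, 4), (1, 8), (2, 2), (2, 10), (6, 3), (6, 9), (8, 6), (9, 5), (9, 7)}; count = 11.

For each of the 121 pairs (x, y) ∈ F_11², evaluate f(x, y) mod 11. Record the zeros.
  x = 0: [0↦0, 1↦0, 2↦4, 3↦1, 4↦2, 5↦7, 6↦5, 7↦7, 8↦2, 9↦1, 10↦4]  zeros at y ∈ {0, 1}
  x = 1: [0↦9, 1↦9, 2↦2, 3↦10, 4↦0, 5↦5, 6↦3, 7↦5, 8↦0, 9↦10, 10↦2]  zeros at y ∈ {4, 8}
  x = 2: [0↦7, 1↦7, 2↦0, 3↦8, 4↦9, 5↦3, 6↦1, 7↦3, 8↦9, 9↦8, 10↦0]  zeros at y ∈ {2, 10}
  x = 3: [0↦5, 1↦5, 2↦9, 3↦6, 4↦7, 5↦1, 6↦10, 7↦1, 8↦7, 9↦6, 10↦9]  zeros at y ∈ ∅
  x = 4: [0↦3, 1↦3, 2↦7, 3↦4, 4↦5, 5↦10, 6↦8, 7↦10, 8↦5, 9↦4, 10↦7]  zeros at y ∈ ∅
  x = 5: [0↦1, 1↦1, 2↦5, 3↦2, 4↦3, 5↦8, 6↦6, 7↦8, 8↦3, 9↦2, 10↦5]  zeros at y ∈ ∅
  x = 6: [0↦10, 1↦10, 2↦3, 3↦0, 4↦1, 5↦6, 6↦4, 7↦6, 8↦1, 9↦0, 10↦3]  zeros at y ∈ {3, 9}
  x = 7: [0↦8, 1↦8, 2↦1, 3↦9, 4↦10, 5↦4, 6↦2, 7↦4, 8↦10, 9↦9, 10↦1]  zeros at y ∈ ∅
  x = 8: [0↦6, 1↦6, 2↦10, 3↦7, 4↦8, 5↦2, 6↦0, 7↦2, 8↦8, 9↦7, 10↦10]  zeros at y ∈ {6}
  x = 9: [0↦4, 1↦4, 2↦8, 3↦5, 4↦6, 5↦0, 6↦9, 7↦0, 8↦6, 9↦5, 10↦8]  zeros at y ∈ {5, 7}
  x = 10: [0↦2, 1↦2, 2↦6, 3↦3, 4↦4, 5↦9, 6↦7, 7↦9, 8↦4, 9↦3, 10↦6]  zeros at y ∈ ∅
Collecting zeros: affine points = {(0, 0), (0, 1), (1, 4), (1, 8), (2, 2), (2, 10), (6, 3), (6, 9), (8, 6), (9, 5), (9, 7)}.
Total count |C(F_11)_aff| = 11.


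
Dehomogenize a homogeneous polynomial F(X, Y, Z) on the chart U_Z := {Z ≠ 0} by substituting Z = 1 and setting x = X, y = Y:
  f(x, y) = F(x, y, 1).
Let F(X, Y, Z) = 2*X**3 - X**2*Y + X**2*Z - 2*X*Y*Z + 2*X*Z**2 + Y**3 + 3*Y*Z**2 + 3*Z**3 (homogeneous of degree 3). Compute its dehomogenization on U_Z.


f(x, y) = 2*x**3 - x**2*y + x**2 - 2*x*y + 2*x + y**3 + 3*y + 3

On U_Z we set Z = 1. Each monomial c·X^i·Y^j·Z^k in F becomes c·x^i·y^j·1^k = c·x^i·y^j.
Substituting Z = 1: F(X, Y, 1) = 2*x**3 - x**2*y + x**2 - 2*x*y + 2*x + y**3 + 3*y + 3.
Note: deg(f) ≤ deg(F) = 3; strict inequality happens when F is divisible by Z (lost terms).


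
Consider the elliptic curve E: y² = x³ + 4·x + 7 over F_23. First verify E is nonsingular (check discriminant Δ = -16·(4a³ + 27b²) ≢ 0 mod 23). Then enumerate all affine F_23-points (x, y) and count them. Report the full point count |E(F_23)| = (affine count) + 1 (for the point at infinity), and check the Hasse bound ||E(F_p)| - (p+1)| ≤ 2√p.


Affine points = {(1, 9), (1, 14), (2, 0), (3, 0), (4, 8), (4, 15), (9, 6), (9, 17), (10, 9), (10, 14), (11, 5), (11, 18), (12, 9), (12, 14), (13, 5), (13, 18), (14, 1), (14, 22), (16, 2), (16, 21), (18, 0), (22, 5), (22, 18)}; affine count = 23; |E(F_23)| = 24.

Discriminant check: Δ ∝ 4a³ + 27b² = 4·4³ + 27·7² = 4·64 + 27·49 ≡ 15 (mod 23). Nonzero ⇒ E is nonsingular.
For each x ∈ F_23, compute rhs = x³ + 4·x + 7 mod 23, then count y ∈ F_23 with y² ≡ rhs.
  x = 0: rhs = 7, matching y values: none (0 points).
  x = 1: rhs = 12, matching y values: 9, 14 (2 points).
  x = 2: rhs = 0, matching y values: 0 (1 points).
  x = 3: rhs = 0, matching y values: 0 (1 points).
  x = 4: rhs = 18, matching y values: 8, 15 (2 points).
  x = 5: rhs = 14, matching y values: none (0 points).
  x = 6: rhs = 17, matching y values: none (0 points).
  x = 7: rhs = 10, matching y values: none (0 points).
  x = 8: rhs = 22, matching y values: none (0 points).
  x = 9: rhs = 13, matching y values: 6, 17 (2 points).
  x = 10: rhs = 12, matching y values: 9, 14 (2 points).
  x = 11: rhs = 2, matching y values: 5, 18 (2 points).
  x = 12: rhs = 12, matching y values: 9, 14 (2 points).
  x = 13: rhs = 2, matching y values: 5, 18 (2 points).
  x = 14: rhs = 1, matching y values: 1, 22 (2 points).
  x = 15: rhs = 15, matching y values: none (0 points).
  x = 16: rhs = 4, matching y values: 2, 21 (2 points).
  x = 17: rhs = 20, matching y values: none (0 points).
  x = 18: rhs = 0, matching y values: 0 (1 points).
  x = 19: rhs = 19, matching y values: none (0 points).
  x = 20: rhs = 14, matching y values: none (0 points).
  x = 21: rhs = 14, matching y values: none (0 points).
  x = 22: rhs = 2, matching y values: 5, 18 (2 points).
Total affine count: 23.
Full point count |E(F_23)| = 23 + 1 = 24.
Hasse bound: |24 − (23+1)| = |0| = 0 ≤ 2√23 ≈ 9.5917 ✓.


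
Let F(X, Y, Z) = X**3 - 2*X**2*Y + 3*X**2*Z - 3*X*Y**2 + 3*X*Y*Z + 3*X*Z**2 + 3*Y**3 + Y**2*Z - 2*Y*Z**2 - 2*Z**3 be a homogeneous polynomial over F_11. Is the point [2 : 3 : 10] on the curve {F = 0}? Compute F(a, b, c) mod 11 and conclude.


F(2,3,10) ≡ 7 (mod 11); P is NOT on the curve.

Evaluate F(2, 3, 10) term-by-term (mod 11).
  X**3 ↦ 1·8·1·1 = 8
  -2*X**2*Y ↦ -2·4·3·1 = -24
  3*X**2*Z ↦ 3·4·1·10 = 120
  -3*X*Y**2 ↦ -3·2·9·1 = -54
  3*X*Y*Z ↦ 3·2·3·10 = 180
  3*X*Z**2 ↦ 3·2·1·100 = 600
  3*Y**3 ↦ 3·1·27·1 = 81
  Y**2*Z ↦ 1·1·9·10 = 90
  -2*Y*Z**2 ↦ -2·1·3·100 = -600
  -2*Z**3 ↦ -2·1·1·1000 = -2000
Sum: F(2, 3, 10) = (8) + (-24) + (120) + (-54) + (180) + (600) + (81) + (90) + (-600) + (-2000) = -1599.
Reducing mod 11: -1599 ≡ 7 (mod 11).
Since F(a, b, c) ≡ 7 ≠ 0 (mod 11), P does NOT lie on the curve.


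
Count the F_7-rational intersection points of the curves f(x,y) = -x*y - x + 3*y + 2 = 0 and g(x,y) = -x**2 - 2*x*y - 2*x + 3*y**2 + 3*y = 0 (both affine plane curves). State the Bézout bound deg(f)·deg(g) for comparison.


Common zeros: ∅; count = 0; Bézout bound = 4.

deg(f) = 2, deg(g) = 2, so Bézout bound = 4.
Scan x ∈ F_7. For each x, list the y ∈ F_7 with f(x, y) ≡ 0 and those with g(x, y) ≡ 0 (mod 7); the common zeros in that column are the intersection.
  x = 0: f ≡ 0 at y ∈ {4}; g ≡ 0 at y ∈ {0, 6}; common: ∅.
  x = 1: f ≡ 0 at y ∈ {3}; g ≡ 0 at y ∈ {4, 5}; common: ∅.
  x = 2: f ≡ 0 at y ∈ {0}; g ≡ 0 at y ∈ ∅; common: ∅.
  x = 3: f ≡ 0 at y ∈ ∅; g ≡ 0 at y ∈ {4}; common: ∅.
  x = 4: f ≡ 0 at y ∈ {5}; g ≡ 0 at y ∈ ∅; common: ∅.
  x = 5: f ≡ 0 at y ∈ {2}; g ≡ 0 at y ∈ {0}; common: ∅.
  x = 6: f ≡ 0 at y ∈ {1}; g ≡ 0 at y ∈ ∅; common: ∅.
Collecting: common zeros = ∅, so the count is 0.
Comparison with the Bézout bound: 0 ≤ 4 = deg(f)·deg(g), as expected for curves with no common component (the affine F_7-count falls short of the bound because intersections may lie at infinity, over extension fields, or carry multiplicity).


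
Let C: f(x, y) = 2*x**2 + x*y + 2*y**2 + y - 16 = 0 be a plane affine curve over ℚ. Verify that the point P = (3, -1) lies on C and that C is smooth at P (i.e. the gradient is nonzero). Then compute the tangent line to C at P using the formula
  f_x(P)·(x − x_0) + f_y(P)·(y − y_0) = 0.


Tangent line at P: 11*x - 33 = 0.

Step 1: f(3, -1) = 0, so P lies on C.
Step 2: partial derivatives
  f_x(x, y) = 4*x + y, f_y(x, y) = x + 4*y + 1.
  f_x(P) = 11, f_y(P) = 0 (gradient nonzero, so P is smooth).
Step 3: tangent line at P: 11·(x − 3) + 0·(y − -1) = 0.
Expanding: 11*x - 33 = 0.


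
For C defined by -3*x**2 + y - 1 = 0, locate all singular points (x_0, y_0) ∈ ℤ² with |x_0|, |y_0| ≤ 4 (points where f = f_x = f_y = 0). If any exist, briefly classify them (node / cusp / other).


No singular points in the scanned grid; C is smooth there.

Compute partial derivatives:
  f_x = -6*x.
  f_y = 1.
f_y = 1 is a nonzero constant, so f_y never vanishes: no point (x, y) can satisfy f = f_x = f_y = 0. In particular no (x, y) ∈ {−4, ..., 4}² is singular; the curve is smooth.


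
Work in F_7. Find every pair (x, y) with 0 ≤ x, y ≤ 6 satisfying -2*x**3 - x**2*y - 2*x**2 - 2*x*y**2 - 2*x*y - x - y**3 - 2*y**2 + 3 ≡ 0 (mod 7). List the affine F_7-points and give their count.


Affine F_7-points: {(0, 1), (0, 3), (4, 0), (4, 1), (4, 3), (5, 1), (6, 4)}; count = 7.

For each of the 49 pairs (x, y) ∈ F_7², evaluate f(x, y) mod 7. Record the zeros.
  x = 0: [0↦3, 1↦0, 2↦1, 3↦0, 4↦5, 5↦3, 6↦2]  zeros at y ∈ {1, 3}
  x = 1: [0↦5, 1↦4, 2↦3, 3↦3, 4↦5, 5↦3, 6↦5]  zeros at y ∈ ∅
  x = 2: [0↦5, 1↦4, 2↦6, 3↦5, 4↦2, 5↦5, 6↦1]  zeros at y ∈ ∅
  x = 3: [0↦5, 1↦2, 2↦5, 3↦1, 4↦5, 5↦4, 6↦6]  zeros at y ∈ ∅
  x = 4: [0↦0, 1↦0, 2↦2, 3↦0, 4↦2, 5↦2, 6↦1]  zeros at y ∈ {0, 1, 3}
  x = 5: [0↦6, 1↦0, 2↦6, 3↦4, 4↦2, 5↦1, 6↦2]  zeros at y ∈ {1}
  x = 6: [0↦4, 1↦4, 2↦5, 3↦1, 4↦0, 5↦3, 6↦4]  zeros at y ∈ {4}
Collecting zeros: affine points = {(0, 1), (0, 3), (4, 0), (4, 1), (4, 3), (5, 1), (6, 4)}.
Total count |C(F_7)_aff| = 7.
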